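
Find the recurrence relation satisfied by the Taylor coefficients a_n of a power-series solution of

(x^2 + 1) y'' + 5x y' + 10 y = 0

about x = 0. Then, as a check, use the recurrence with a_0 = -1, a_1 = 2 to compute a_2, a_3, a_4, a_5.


Substitute y = sum_n a_n x^n.
(1 + 1 x^2) y'' contributes (n+2)(n+1) a_{n+2} + n(n-1) a_n at x^n.
5 x y'(x) contributes 5 n a_n at x^n.
10 y(x) contributes 10 a_n at x^n.
Matching x^n: (n+2)(n+1) a_{n+2} + (n(n-1) + 5 n + 10) a_n = 0.
Thus a_{n+2} = (-n(n-1) - 5 n - 10) / ((n+1)(n+2)) * a_n.

Check with a_0 = -1, a_1 = 2 (apply the recurrence for n = 0, 1, 2, 3): a_0 = -1, a_1 = 2, a_2 = 5, a_3 = -5, a_4 = -55/6, a_5 = 31/4.

a_(n+2) = (-n(n-1) - 5 n - 10) / ((n+1)(n+2)) * a_n; check: a_0 = -1, a_1 = 2, a_2 = 5, a_3 = -5, a_4 = -55/6, a_5 = 31/4


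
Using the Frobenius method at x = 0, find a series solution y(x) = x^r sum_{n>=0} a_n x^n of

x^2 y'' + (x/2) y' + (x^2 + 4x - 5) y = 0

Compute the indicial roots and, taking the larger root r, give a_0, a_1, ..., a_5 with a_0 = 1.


Write in Frobenius form y'' + (p(x)/x) y' + (q(x)/x^2) y = 0:
  p(x) = 1/2,  q(x) = x^2 + 4x - 5.
Indicial equation: r(r-1) + (1/2) r + (-5) = 0 -> roots r_1 = 5/2, r_2 = -2.
Take r = r_1 = 5/2. Let y(x) = x^r sum_{n>=0} a_n x^n with a_0 = 1.
Substitute y = x^r sum a_n x^n and match x^{r+n}. The recurrence is
  D(n) a_n + 4 a_{n-1} + 1 a_{n-2} = 0,  where D(n) = (r+n)(r+n-1) + (1/2)(r+n) + (-5).
  a_n = [-4 a_{n-1} - 1 a_{n-2}] / D(n).
Since the indicial polynomial factors as (r - r_1)(r - r_2), D(n) = (r_1 + n - r_1)(r_1 + n - r_2) = n(n + 9/2).
Evaluating step by step (a_0 = 1):
  n = 1: D(1) = 1(1 + 9/2) = 11/2; numerator = -4(1) = -4; a_1 = (-4)/(11/2) = -8/11
  n = 2: D(2) = 2(2 + 9/2) = 13; numerator = -4(-8/11) - 1(1) = 21/11; a_2 = (21/11)/(13) = 21/143
  n = 3: D(3) = 3(3 + 9/2) = 45/2; numerator = -4(21/143) - 1(-8/11) = 20/143; a_3 = (20/143)/(45/2) = 8/1287
  n = 4: D(4) = 4(4 + 9/2) = 34; numerator = -4(8/1287) - 1(21/143) = -17/99; a_4 = (-17/99)/(34) = -1/198
  n = 5: D(5) = 5(5 + 9/2) = 95/2; numerator = -4(-1/198) - 1(8/1287) = 2/143; a_5 = (2/143)/(95/2) = 4/13585

r = 5/2; a_0 = 1; a_1 = -8/11; a_2 = 21/143; a_3 = 8/1287; a_4 = -1/198; a_5 = 4/13585


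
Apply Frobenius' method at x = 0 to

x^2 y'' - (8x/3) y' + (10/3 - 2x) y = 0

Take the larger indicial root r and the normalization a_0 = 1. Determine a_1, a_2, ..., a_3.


Write in Frobenius form y'' + (p(x)/x) y' + (q(x)/x^2) y = 0:
  p(x) = -8/3,  q(x) = 10/3 - 2x.
Indicial equation: r(r-1) + (-8/3) r + (10/3) = 0 -> roots r_1 = 2, r_2 = 5/3.
Take r = r_1 = 2. Let y(x) = x^r sum_{n>=0} a_n x^n with a_0 = 1.
Substitute y = x^r sum a_n x^n and match x^{r+n}. The recurrence is
  D(n) a_n - 2 a_{n-1} = 0,  where D(n) = (r+n)(r+n-1) + (-8/3)(r+n) + (10/3).
  a_n = 2 / D(n) * a_{n-1}.
Since the indicial polynomial factors as (r - r_1)(r - r_2), D(n) = (r_1 + n - r_1)(r_1 + n - r_2) = n(n + 1/3).
Evaluating step by step (a_0 = 1):
  n = 1: D(1) = 1(1 + 1/3) = 4/3; numerator = 2(1) = 2; a_1 = (2)/(4/3) = 3/2
  n = 2: D(2) = 2(2 + 1/3) = 14/3; numerator = 2(3/2) = 3; a_2 = (3)/(14/3) = 9/14
  n = 3: D(3) = 3(3 + 1/3) = 10; numerator = 2(9/14) = 9/7; a_3 = (9/7)/(10) = 9/70

r = 2; a_0 = 1; a_1 = 3/2; a_2 = 9/14; a_3 = 9/70


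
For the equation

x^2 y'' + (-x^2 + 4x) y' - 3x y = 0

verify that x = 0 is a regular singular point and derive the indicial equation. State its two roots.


Divide by x^2 to reach normal form y'' + P_1(x) y' + P_2(x) y = 0 with P_1(x) = -1 + 4/x and P_2(x) = -3/x.
x = 0 is a singular point because the y'-coefficient -1 + 4/x has a pole at x = 0 and the y-coefficient -3/x has a pole at x = 0.
It is a regular singular point because x P_1(x) = p(x) = 4 - x and x^2 P_2(x) = q(x) = -3x are polynomials, hence analytic at x = 0.
p(0) = 4,  q(0) = 0.
Indicial equation: r(r-1) + p(0) r + q(0) = 0, i.e. r^2 + (p(0) - 1) r + q(0) = 0, i.e. r^2 + 3 r = 0.
Discriminant: (3)^2 - 4(0) = 9, so r = (-3 ± 3)/2.
Solving: r_1 = 0, r_2 = -3.

indicial: r^2 + 3 r = 0; roots r_1 = 0, r_2 = -3


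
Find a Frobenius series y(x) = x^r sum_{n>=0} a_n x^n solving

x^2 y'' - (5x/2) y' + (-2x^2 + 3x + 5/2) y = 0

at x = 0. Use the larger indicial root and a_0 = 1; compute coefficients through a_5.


Write in Frobenius form y'' + (p(x)/x) y' + (q(x)/x^2) y = 0:
  p(x) = -5/2,  q(x) = -2x^2 + 3x + 5/2.
Indicial equation: r(r-1) + (-5/2) r + (5/2) = 0 -> roots r_1 = 5/2, r_2 = 1.
Take r = r_1 = 5/2. Let y(x) = x^r sum_{n>=0} a_n x^n with a_0 = 1.
Substitute y = x^r sum a_n x^n and match x^{r+n}. The recurrence is
  D(n) a_n + 3 a_{n-1} - 2 a_{n-2} = 0,  where D(n) = (r+n)(r+n-1) + (-5/2)(r+n) + (5/2).
  a_n = [-3 a_{n-1} + 2 a_{n-2}] / D(n).
Since the indicial polynomial factors as (r - r_1)(r - r_2), D(n) = (r_1 + n - r_1)(r_1 + n - r_2) = n(n + 3/2).
Evaluating step by step (a_0 = 1):
  n = 1: D(1) = 1(1 + 3/2) = 5/2; numerator = -3(1) = -3; a_1 = (-3)/(5/2) = -6/5
  n = 2: D(2) = 2(2 + 3/2) = 7; numerator = -3(-6/5) + 2(1) = 28/5; a_2 = (28/5)/(7) = 4/5
  n = 3: D(3) = 3(3 + 3/2) = 27/2; numerator = -3(4/5) + 2(-6/5) = -24/5; a_3 = (-24/5)/(27/2) = -16/45
  n = 4: D(4) = 4(4 + 3/2) = 22; numerator = -3(-16/45) + 2(4/5) = 8/3; a_4 = (8/3)/(22) = 4/33
  n = 5: D(5) = 5(5 + 3/2) = 65/2; numerator = -3(4/33) + 2(-16/45) = -532/495; a_5 = (-532/495)/(65/2) = -1064/32175

r = 5/2; a_0 = 1; a_1 = -6/5; a_2 = 4/5; a_3 = -16/45; a_4 = 4/33; a_5 = -1064/32175


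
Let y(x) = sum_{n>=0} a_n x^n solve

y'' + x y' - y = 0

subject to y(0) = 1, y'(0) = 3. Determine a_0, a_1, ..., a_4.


Ansatz: y(x) = sum_{n>=0} a_n x^n, so y'(x) = sum_{n>=1} n a_n x^(n-1) and y''(x) = sum_{n>=2} n(n-1) a_n x^(n-2).
Substitute into P(x) y'' + Q(x) y' + R(x) y = 0 with P(x) = 1, Q(x) = x, R(x) = -1, and match powers of x.
Initial conditions: a_0 = 1, a_1 = 3.
Setting the coefficient of each power of x to zero and solving order by order (substituting the coefficients already found):
  x^0: 2 a_2 - a_0 = 0  ->  2 a_2 = a_0 = 1  ->  a_2 = 1/2
  x^1: 6 a_3 = 0  ->  a_3 = 0
  x^2: 12 a_4 + a_2 = 0  ->  12 a_4 = -a_2 = -1/2  ->  a_4 = -1/24
Truncated series: y(x) = 1 + 3 x + (1/2) x^2 - (1/24) x^4 + O(x^5).

a_0 = 1; a_1 = 3; a_2 = 1/2; a_3 = 0; a_4 = -1/24


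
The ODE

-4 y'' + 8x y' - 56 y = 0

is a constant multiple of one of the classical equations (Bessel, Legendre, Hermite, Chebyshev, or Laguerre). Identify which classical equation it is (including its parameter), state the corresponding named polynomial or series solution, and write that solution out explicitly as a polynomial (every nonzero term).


All three coefficients share the factor -4; dividing through by -4 gives  y'' - 2x y' + 14 y = 0.
This matches the Hermite equation y'' - 2x y' + 2n y = 0 with 2n = 14, so n = 7; the polynomial solution is H_7(x).
With y = sum_k a_k x^k, matching x^k gives (k+2)(k+1) a_{k+2} = 2(k - n) a_k = 2(k - 7) a_k. The right side vanishes at k = 7, so the series with the parity of 7 terminates at degree 7.
Standard normalization: leading coefficient of H_n is 2^n, so a_7 = 2^7 = 128. Work downward with a_k = (k+1)(k+2) a_{k+2} / (2(k - n)):
  a_5 = (6)(7)(128) / (2(5 - 7)) = 5376/(-4) = -1344
  a_3 = (4)(5)(-1344) / (2(3 - 7)) = -26880/(-8) = 3360
  a_1 = (2)(3)(3360) / (2(1 - 7)) = 20160/(-12) = -1680
Hence H_7(x) = 128 x^7 - 1344 x^5 + 3360 x^3 - 1680 x.

H_7(x); series = 128 x^7 - 1344 x^5 + 3360 x^3 - 1680 x


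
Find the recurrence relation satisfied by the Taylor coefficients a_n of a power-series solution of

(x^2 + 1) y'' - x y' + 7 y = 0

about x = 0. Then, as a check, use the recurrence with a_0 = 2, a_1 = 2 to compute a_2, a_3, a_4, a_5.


Substitute y = sum_n a_n x^n.
(1 + 1 x^2) y'' contributes (n+2)(n+1) a_{n+2} + n(n-1) a_n at x^n.
-x y'(x) contributes -n a_n at x^n.
7 y(x) contributes 7 a_n at x^n.
Matching x^n: (n+2)(n+1) a_{n+2} + (n(n-1) - n + 7) a_n = 0.
Thus a_{n+2} = (-n(n-1) + n - 7) / ((n+1)(n+2)) * a_n.

Check with a_0 = 2, a_1 = 2 (apply the recurrence for n = 0, 1, 2, 3): a_0 = 2, a_1 = 2, a_2 = -7, a_3 = -2, a_4 = 49/12, a_5 = 1.

a_(n+2) = (-n(n-1) + n - 7) / ((n+1)(n+2)) * a_n; check: a_0 = 2, a_1 = 2, a_2 = -7, a_3 = -2, a_4 = 49/12, a_5 = 1


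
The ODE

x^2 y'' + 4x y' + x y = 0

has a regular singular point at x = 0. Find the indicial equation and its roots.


Divide by x^2 to reach normal form y'' + P_1(x) y' + P_2(x) y = 0 with P_1(x) = 4/x and P_2(x) = 1/x.
x = 0 is a singular point because the y'-coefficient 4/x has a pole at x = 0 and the y-coefficient 1/x has a pole at x = 0.
It is a regular singular point because x P_1(x) = p(x) = 4 and x^2 P_2(x) = q(x) = x are polynomials, hence analytic at x = 0.
p(0) = 4,  q(0) = 0.
Indicial equation: r(r-1) + p(0) r + q(0) = 0, i.e. r^2 + (p(0) - 1) r + q(0) = 0, i.e. r^2 + 3 r = 0.
Discriminant: (3)^2 - 4(0) = 9, so r = (-3 ± 3)/2.
Solving: r_1 = 0, r_2 = -3.

indicial: r^2 + 3 r = 0; roots r_1 = 0, r_2 = -3


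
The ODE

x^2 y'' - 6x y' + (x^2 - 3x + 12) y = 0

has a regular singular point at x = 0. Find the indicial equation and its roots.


Divide by x^2 to reach normal form y'' + P_1(x) y' + P_2(x) y = 0 with P_1(x) = -6/x and P_2(x) = 1 - 3/x + 12/x^2.
x = 0 is a singular point because the y'-coefficient -6/x has a pole at x = 0 and the y-coefficient 1 - 3/x + 12/x^2 has a pole at x = 0.
It is a regular singular point because x P_1(x) = p(x) = -6 and x^2 P_2(x) = q(x) = x^2 - 3x + 12 are polynomials, hence analytic at x = 0.
p(0) = -6,  q(0) = 12.
Indicial equation: r(r-1) + p(0) r + q(0) = 0, i.e. r^2 + (p(0) - 1) r + q(0) = 0, i.e. r^2 - 7 r + 12 = 0.
Discriminant: (-7)^2 - 4(12) = 1, so r = (7 ± 1)/2.
Solving: r_1 = 4, r_2 = 3.

indicial: r^2 - 7 r + 12 = 0; roots r_1 = 4, r_2 = 3


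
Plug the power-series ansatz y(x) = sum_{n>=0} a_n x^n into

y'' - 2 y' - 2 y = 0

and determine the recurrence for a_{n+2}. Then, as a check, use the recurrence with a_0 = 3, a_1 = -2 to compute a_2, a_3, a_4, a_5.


Substitute y = sum_n a_n x^n.
y''(x) has coefficient (n+2)(n+1) a_{n+2} at x^n;
-2 y'(x) has coefficient -2 (n+1) a_{n+1} at x^n;
-2 y(x) has coefficient -2 a_n at x^n.
Matching x^n: (n+2)(n+1) a_{n+2} - 2 (n+1) a_{n+1} - 2 a_n = 0.
Thus a_{n+2} = [2 (n+1) a_{n+1} + 2 a_n] / ((n+1)(n+2)).

Check with a_0 = 3, a_1 = -2 (apply the recurrence for n = 0, 1, 2, 3): a_0 = 3, a_1 = -2, a_2 = 1, a_3 = 0, a_4 = 1/6, a_5 = 1/15.

a_(n+2) = [2 (n+1) a_(n+1) + 2 a_n] / ((n+1)(n+2)); check: a_0 = 3, a_1 = -2, a_2 = 1, a_3 = 0, a_4 = 1/6, a_5 = 1/15


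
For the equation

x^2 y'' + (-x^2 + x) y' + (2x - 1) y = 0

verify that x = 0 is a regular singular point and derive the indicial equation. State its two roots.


Divide by x^2 to reach normal form y'' + P_1(x) y' + P_2(x) y = 0 with P_1(x) = -1 + 1/x and P_2(x) = 2/x - 1/x^2.
x = 0 is a singular point because the y'-coefficient -1 + 1/x has a pole at x = 0 and the y-coefficient 2/x - 1/x^2 has a pole at x = 0.
It is a regular singular point because x P_1(x) = p(x) = 1 - x and x^2 P_2(x) = q(x) = 2x - 1 are polynomials, hence analytic at x = 0.
p(0) = 1,  q(0) = -1.
Indicial equation: r(r-1) + p(0) r + q(0) = 0, i.e. r^2 + (p(0) - 1) r + q(0) = 0, i.e. r^2 - 1 = 0.
Discriminant: (0)^2 - 4(-1) = 4, so r = (0 ± 2)/2.
Solving: r_1 = 1, r_2 = -1.

indicial: r^2 - 1 = 0; roots r_1 = 1, r_2 = -1


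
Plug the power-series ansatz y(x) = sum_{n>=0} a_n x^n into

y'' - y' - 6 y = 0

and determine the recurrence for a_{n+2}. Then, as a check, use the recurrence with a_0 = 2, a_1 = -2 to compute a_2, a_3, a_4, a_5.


Substitute y = sum_n a_n x^n.
y''(x) has coefficient (n+2)(n+1) a_{n+2} at x^n;
-y'(x) has coefficient -(n+1) a_{n+1} at x^n;
-6 y(x) has coefficient -6 a_n at x^n.
Matching x^n: (n+2)(n+1) a_{n+2} - (n+1) a_{n+1} - 6 a_n = 0.
Thus a_{n+2} = [(n+1) a_{n+1} + 6 a_n] / ((n+1)(n+2)).

Check with a_0 = 2, a_1 = -2 (apply the recurrence for n = 0, 1, 2, 3): a_0 = 2, a_1 = -2, a_2 = 5, a_3 = -1/3, a_4 = 29/12, a_5 = 23/60.

a_(n+2) = [(n+1) a_(n+1) + 6 a_n] / ((n+1)(n+2)); check: a_0 = 2, a_1 = -2, a_2 = 5, a_3 = -1/3, a_4 = 29/12, a_5 = 23/60


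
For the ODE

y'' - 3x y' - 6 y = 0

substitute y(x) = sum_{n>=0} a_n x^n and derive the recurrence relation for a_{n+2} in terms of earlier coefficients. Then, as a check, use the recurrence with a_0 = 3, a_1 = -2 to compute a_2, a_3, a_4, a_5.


Substitute y = sum_n a_n x^n.
y''(x) has coefficient (n+2)(n+1) a_{n+2} at x^n;
-3 x y'(x) has coefficient -3 n a_n at x^n (shift);
-6 y(x) has coefficient -6 a_n at x^n.
Matching x^n: (n+2)(n+1) a_{n+2} + (-3n - 6) a_n = 0.
Thus a_{n+2} = (3n + 6) / ((n+1)(n+2)) * a_n.

Check with a_0 = 3, a_1 = -2 (apply the recurrence for n = 0, 1, 2, 3): a_0 = 3, a_1 = -2, a_2 = 9, a_3 = -3, a_4 = 9, a_5 = -9/4.

a_(n+2) = (3n + 6) / ((n+1)(n+2)) * a_n; check: a_0 = 3, a_1 = -2, a_2 = 9, a_3 = -3, a_4 = 9, a_5 = -9/4


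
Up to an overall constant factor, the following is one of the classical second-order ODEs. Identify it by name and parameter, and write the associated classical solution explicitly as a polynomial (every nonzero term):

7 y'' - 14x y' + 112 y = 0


All three coefficients share the factor 7; dividing through by 7 gives  y'' - 2x y' + 16 y = 0.
This matches the Hermite equation y'' - 2x y' + 2n y = 0 with 2n = 16, so n = 8; the polynomial solution is H_8(x).
With y = sum_k a_k x^k, matching x^k gives (k+2)(k+1) a_{k+2} = 2(k - n) a_k = 2(k - 8) a_k. The right side vanishes at k = 8, so the series with the parity of 8 terminates at degree 8.
Standard normalization: leading coefficient of H_n is 2^n, so a_8 = 2^8 = 256. Work downward with a_k = (k+1)(k+2) a_{k+2} / (2(k - n)):
  a_6 = (7)(8)(256) / (2(6 - 8)) = 14336/(-4) = -3584
  a_4 = (5)(6)(-3584) / (2(4 - 8)) = -107520/(-8) = 13440
  a_2 = (3)(4)(13440) / (2(2 - 8)) = 161280/(-12) = -13440
  a_0 = (1)(2)(-13440) / (2(0 - 8)) = -26880/(-16) = 1680
Hence H_8(x) = 256 x^8 - 3584 x^6 + 13440 x^4 - 13440 x^2 + 1680.

H_8(x); series = 256 x^8 - 3584 x^6 + 13440 x^4 - 13440 x^2 + 1680


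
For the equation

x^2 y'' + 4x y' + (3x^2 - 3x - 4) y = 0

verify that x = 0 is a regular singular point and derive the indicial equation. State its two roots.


Divide by x^2 to reach normal form y'' + P_1(x) y' + P_2(x) y = 0 with P_1(x) = 4/x and P_2(x) = 3 - 3/x - 4/x^2.
x = 0 is a singular point because the y'-coefficient 4/x has a pole at x = 0 and the y-coefficient 3 - 3/x - 4/x^2 has a pole at x = 0.
It is a regular singular point because x P_1(x) = p(x) = 4 and x^2 P_2(x) = q(x) = 3x^2 - 3x - 4 are polynomials, hence analytic at x = 0.
p(0) = 4,  q(0) = -4.
Indicial equation: r(r-1) + p(0) r + q(0) = 0, i.e. r^2 + (p(0) - 1) r + q(0) = 0, i.e. r^2 + 3 r - 4 = 0.
Discriminant: (3)^2 - 4(-4) = 25, so r = (-3 ± 5)/2.
Solving: r_1 = 1, r_2 = -4.

indicial: r^2 + 3 r - 4 = 0; roots r_1 = 1, r_2 = -4


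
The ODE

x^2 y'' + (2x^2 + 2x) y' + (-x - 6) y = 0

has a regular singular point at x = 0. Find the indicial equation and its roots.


Divide by x^2 to reach normal form y'' + P_1(x) y' + P_2(x) y = 0 with P_1(x) = 2 + 2/x and P_2(x) = -1/x - 6/x^2.
x = 0 is a singular point because the y'-coefficient 2 + 2/x has a pole at x = 0 and the y-coefficient -1/x - 6/x^2 has a pole at x = 0.
It is a regular singular point because x P_1(x) = p(x) = 2x + 2 and x^2 P_2(x) = q(x) = -x - 6 are polynomials, hence analytic at x = 0.
p(0) = 2,  q(0) = -6.
Indicial equation: r(r-1) + p(0) r + q(0) = 0, i.e. r^2 + (p(0) - 1) r + q(0) = 0, i.e. r^2 + 1 r - 6 = 0.
Discriminant: (1)^2 - 4(-6) = 25, so r = (-1 ± 5)/2.
Solving: r_1 = 2, r_2 = -3.

indicial: r^2 + 1 r - 6 = 0; roots r_1 = 2, r_2 = -3


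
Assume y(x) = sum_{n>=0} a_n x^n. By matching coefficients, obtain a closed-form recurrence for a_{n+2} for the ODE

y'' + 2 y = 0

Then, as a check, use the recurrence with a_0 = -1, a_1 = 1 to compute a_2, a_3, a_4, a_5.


Substitute y = sum_n a_n x^n into y'' + (const) y = 0.
y''(x) = sum_{n>=0} (n+2)(n+1) a_{n+2} x^n.
The ODE becomes sum_n [(n+2)(n+1) a_{n+2} + 2 a_n] x^n = 0.
Setting each coefficient to zero gives the recurrence:
  (n+2)(n+1) a_{n+2} + 2 a_n = 0,
  a_{n+2} = -2 / ((n+1)(n+2)) a_n.

Check with a_0 = -1, a_1 = 1 (apply the recurrence for n = 0, 1, 2, 3): a_0 = -1, a_1 = 1, a_2 = 1, a_3 = -1/3, a_4 = -1/6, a_5 = 1/30.

a_{n+2} = -2/((n+1)(n+2)) * a_n; check: a_0 = -1, a_1 = 1, a_2 = 1, a_3 = -1/3, a_4 = -1/6, a_5 = 1/30


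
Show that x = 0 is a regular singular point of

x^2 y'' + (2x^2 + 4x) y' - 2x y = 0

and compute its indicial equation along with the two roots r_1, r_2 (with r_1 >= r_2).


Divide by x^2 to reach normal form y'' + P_1(x) y' + P_2(x) y = 0 with P_1(x) = 2 + 4/x and P_2(x) = -2/x.
x = 0 is a singular point because the y'-coefficient 2 + 4/x has a pole at x = 0 and the y-coefficient -2/x has a pole at x = 0.
It is a regular singular point because x P_1(x) = p(x) = 2x + 4 and x^2 P_2(x) = q(x) = -2x are polynomials, hence analytic at x = 0.
p(0) = 4,  q(0) = 0.
Indicial equation: r(r-1) + p(0) r + q(0) = 0, i.e. r^2 + (p(0) - 1) r + q(0) = 0, i.e. r^2 + 3 r = 0.
Discriminant: (3)^2 - 4(0) = 9, so r = (-3 ± 3)/2.
Solving: r_1 = 0, r_2 = -3.

indicial: r^2 + 3 r = 0; roots r_1 = 0, r_2 = -3


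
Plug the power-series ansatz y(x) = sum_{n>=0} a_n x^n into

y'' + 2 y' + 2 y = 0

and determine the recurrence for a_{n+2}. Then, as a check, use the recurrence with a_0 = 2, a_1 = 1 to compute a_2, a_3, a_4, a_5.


Substitute y = sum_n a_n x^n.
y''(x) has coefficient (n+2)(n+1) a_{n+2} at x^n;
2 y'(x) has coefficient 2 (n+1) a_{n+1} at x^n;
2 y(x) has coefficient 2 a_n at x^n.
Matching x^n: (n+2)(n+1) a_{n+2} + 2 (n+1) a_{n+1} + 2 a_n = 0.
Thus a_{n+2} = [-2 (n+1) a_{n+1} - 2 a_n] / ((n+1)(n+2)).

Check with a_0 = 2, a_1 = 1 (apply the recurrence for n = 0, 1, 2, 3): a_0 = 2, a_1 = 1, a_2 = -3, a_3 = 5/3, a_4 = -1/3, a_5 = -1/30.

a_(n+2) = [-2 (n+1) a_(n+1) - 2 a_n] / ((n+1)(n+2)); check: a_0 = 2, a_1 = 1, a_2 = -3, a_3 = 5/3, a_4 = -1/3, a_5 = -1/30


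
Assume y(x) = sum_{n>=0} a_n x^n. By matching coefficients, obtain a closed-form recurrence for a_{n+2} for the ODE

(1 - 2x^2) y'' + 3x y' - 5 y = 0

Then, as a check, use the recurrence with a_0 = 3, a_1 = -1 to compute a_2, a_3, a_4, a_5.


Substitute y = sum_n a_n x^n.
(1 - 2 x^2) y'' contributes (n+2)(n+1) a_{n+2} - 2 n(n-1) a_n at x^n.
3 x y'(x) contributes 3 n a_n at x^n.
-5 y(x) contributes -5 a_n at x^n.
Matching x^n: (n+2)(n+1) a_{n+2} + (-2 n(n-1) + 3 n - 5) a_n = 0.
Thus a_{n+2} = (2 n(n-1) - 3 n + 5) / ((n+1)(n+2)) * a_n.

Check with a_0 = 3, a_1 = -1 (apply the recurrence for n = 0, 1, 2, 3): a_0 = 3, a_1 = -1, a_2 = 15/2, a_3 = -1/3, a_4 = 15/8, a_5 = -2/15.

a_(n+2) = (2 n(n-1) - 3 n + 5) / ((n+1)(n+2)) * a_n; check: a_0 = 3, a_1 = -1, a_2 = 15/2, a_3 = -1/3, a_4 = 15/8, a_5 = -2/15


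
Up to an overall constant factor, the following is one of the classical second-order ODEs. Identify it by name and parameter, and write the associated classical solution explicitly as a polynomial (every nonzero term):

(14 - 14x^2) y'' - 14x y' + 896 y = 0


All three coefficients share the factor 14; dividing through by 14 gives  (1 - x^2) y'' - x y' + 64 y = 0.
This matches the Chebyshev equation (1 - x^2) y'' - x y' + n^2 y = 0 (note the -x y' term, not -2x y') with n^2 = 64, so n = 8; the polynomial solution is T_8(x).
With y = sum_k a_k x^k, matching x^k gives (k+2)(k+1) a_{k+2} = (k^2 - n^2) a_k = (k - 8)(k + 8) a_k. The right side vanishes at k = 8, so the series with the parity of 8 terminates at degree 8.
Standard normalization: leading coefficient of T_n is 2^(n-1), so a_8 = 2^7 = 128. Work downward with a_k = (k+1)(k+2) a_{k+2} / ((k - 8)(k + 8)):
  a_6 = (7)(8)(128) / ((6 - 8)(6 + 8)) = 7168/(-28) = -256
  a_4 = (5)(6)(-256) / ((4 - 8)(4 + 8)) = -7680/(-48) = 160
  a_2 = (3)(4)(160) / ((2 - 8)(2 + 8)) = 1920/(-60) = -32
  a_0 = (1)(2)(-32) / ((0 - 8)(0 + 8)) = -64/(-64) = 1
Hence T_8(x) = 128 x^8 - 256 x^6 + 160 x^4 - 32 x^2 + 1.

T_8(x); series = 128 x^8 - 256 x^6 + 160 x^4 - 32 x^2 + 1


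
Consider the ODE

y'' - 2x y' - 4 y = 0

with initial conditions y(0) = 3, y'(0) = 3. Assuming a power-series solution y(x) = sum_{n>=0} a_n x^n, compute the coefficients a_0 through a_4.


Ansatz: y(x) = sum_{n>=0} a_n x^n, so y'(x) = sum_{n>=1} n a_n x^(n-1) and y''(x) = sum_{n>=2} n(n-1) a_n x^(n-2).
Substitute into P(x) y'' + Q(x) y' + R(x) y = 0 with P(x) = 1, Q(x) = -2x, R(x) = -4, and match powers of x.
Initial conditions: a_0 = 3, a_1 = 3.
Setting the coefficient of each power of x to zero and solving order by order (substituting the coefficients already found):
  x^0: 2 a_2 - 4 a_0 = 0  ->  2 a_2 = 4 a_0 = 12  ->  a_2 = 6
  x^1: 6 a_3 - 6 a_1 = 0  ->  6 a_3 = 6 a_1 = 18  ->  a_3 = 3
  x^2: 12 a_4 - 8 a_2 = 0  ->  12 a_4 = 8 a_2 = 48  ->  a_4 = 4
Truncated series: y(x) = 3 + 3 x + 6 x^2 + 3 x^3 + 4 x^4 + O(x^5).

a_0 = 3; a_1 = 3; a_2 = 6; a_3 = 3; a_4 = 4


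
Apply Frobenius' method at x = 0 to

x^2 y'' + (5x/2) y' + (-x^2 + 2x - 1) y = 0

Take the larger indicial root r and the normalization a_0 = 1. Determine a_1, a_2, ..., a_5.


Write in Frobenius form y'' + (p(x)/x) y' + (q(x)/x^2) y = 0:
  p(x) = 5/2,  q(x) = -x^2 + 2x - 1.
Indicial equation: r(r-1) + (5/2) r + (-1) = 0 -> roots r_1 = 1/2, r_2 = -2.
Take r = r_1 = 1/2. Let y(x) = x^r sum_{n>=0} a_n x^n with a_0 = 1.
Substitute y = x^r sum a_n x^n and match x^{r+n}. The recurrence is
  D(n) a_n + 2 a_{n-1} - 1 a_{n-2} = 0,  where D(n) = (r+n)(r+n-1) + (5/2)(r+n) + (-1).
  a_n = [-2 a_{n-1} + 1 a_{n-2}] / D(n).
Since the indicial polynomial factors as (r - r_1)(r - r_2), D(n) = (r_1 + n - r_1)(r_1 + n - r_2) = n(n + 5/2).
Evaluating step by step (a_0 = 1):
  n = 1: D(1) = 1(1 + 5/2) = 7/2; numerator = -2(1) = -2; a_1 = (-2)/(7/2) = -4/7
  n = 2: D(2) = 2(2 + 5/2) = 9; numerator = -2(-4/7) + 1(1) = 15/7; a_2 = (15/7)/(9) = 5/21
  n = 3: D(3) = 3(3 + 5/2) = 33/2; numerator = -2(5/21) + 1(-4/7) = -22/21; a_3 = (-22/21)/(33/2) = -4/63
  n = 4: D(4) = 4(4 + 5/2) = 26; numerator = -2(-4/63) + 1(5/21) = 23/63; a_4 = (23/63)/(26) = 23/1638
  n = 5: D(5) = 5(5 + 5/2) = 75/2; numerator = -2(23/1638) + 1(-4/63) = -25/273; a_5 = (-25/273)/(75/2) = -2/819

r = 1/2; a_0 = 1; a_1 = -4/7; a_2 = 5/21; a_3 = -4/63; a_4 = 23/1638; a_5 = -2/819


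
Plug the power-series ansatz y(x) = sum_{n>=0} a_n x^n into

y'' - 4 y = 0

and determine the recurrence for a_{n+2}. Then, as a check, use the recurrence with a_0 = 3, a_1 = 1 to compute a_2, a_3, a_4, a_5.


Substitute y = sum_n a_n x^n into y'' + (const) y = 0.
y''(x) = sum_{n>=0} (n+2)(n+1) a_{n+2} x^n.
The ODE becomes sum_n [(n+2)(n+1) a_{n+2} - 4 a_n] x^n = 0.
Setting each coefficient to zero gives the recurrence:
  (n+2)(n+1) a_{n+2} - 4 a_n = 0,
  a_{n+2} = 4 / ((n+1)(n+2)) a_n.

Check with a_0 = 3, a_1 = 1 (apply the recurrence for n = 0, 1, 2, 3): a_0 = 3, a_1 = 1, a_2 = 6, a_3 = 2/3, a_4 = 2, a_5 = 2/15.

a_{n+2} = 4/((n+1)(n+2)) * a_n; check: a_0 = 3, a_1 = 1, a_2 = 6, a_3 = 2/3, a_4 = 2, a_5 = 2/15


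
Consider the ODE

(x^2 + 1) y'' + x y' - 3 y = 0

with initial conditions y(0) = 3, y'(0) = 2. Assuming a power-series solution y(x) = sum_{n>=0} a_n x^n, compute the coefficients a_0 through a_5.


Ansatz: y(x) = sum_{n>=0} a_n x^n, so y'(x) = sum_{n>=1} n a_n x^(n-1) and y''(x) = sum_{n>=2} n(n-1) a_n x^(n-2).
Substitute into P(x) y'' + Q(x) y' + R(x) y = 0 with P(x) = x^2 + 1, Q(x) = x, R(x) = -3, and match powers of x.
Initial conditions: a_0 = 3, a_1 = 2.
Setting the coefficient of each power of x to zero and solving order by order (substituting the coefficients already found):
  x^0: 2 a_2 - 3 a_0 = 0  ->  2 a_2 = 3 a_0 = 9  ->  a_2 = 9/2
  x^1: 6 a_3 - 2 a_1 = 0  ->  6 a_3 = 2 a_1 = 4  ->  a_3 = 2/3
  x^2: 12 a_4 + a_2 = 0  ->  12 a_4 = -a_2 = -9/2  ->  a_4 = -3/8
  x^3: 20 a_5 + 6 a_3 = 0  ->  20 a_5 = -6 a_3 = -4  ->  a_5 = -1/5
Truncated series: y(x) = 3 + 2 x + (9/2) x^2 + (2/3) x^3 - (3/8) x^4 - (1/5) x^5 + O(x^6).

a_0 = 3; a_1 = 2; a_2 = 9/2; a_3 = 2/3; a_4 = -3/8; a_5 = -1/5


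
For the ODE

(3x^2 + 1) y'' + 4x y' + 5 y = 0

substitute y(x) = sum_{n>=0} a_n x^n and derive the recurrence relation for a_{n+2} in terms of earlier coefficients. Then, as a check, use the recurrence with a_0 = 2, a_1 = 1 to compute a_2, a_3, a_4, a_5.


Substitute y = sum_n a_n x^n.
(1 + 3 x^2) y'' contributes (n+2)(n+1) a_{n+2} + 3 n(n-1) a_n at x^n.
4 x y'(x) contributes 4 n a_n at x^n.
5 y(x) contributes 5 a_n at x^n.
Matching x^n: (n+2)(n+1) a_{n+2} + (3 n(n-1) + 4 n + 5) a_n = 0.
Thus a_{n+2} = (-3 n(n-1) - 4 n - 5) / ((n+1)(n+2)) * a_n.

Check with a_0 = 2, a_1 = 1 (apply the recurrence for n = 0, 1, 2, 3): a_0 = 2, a_1 = 1, a_2 = -5, a_3 = -3/2, a_4 = 95/12, a_5 = 21/8.

a_(n+2) = (-3 n(n-1) - 4 n - 5) / ((n+1)(n+2)) * a_n; check: a_0 = 2, a_1 = 1, a_2 = -5, a_3 = -3/2, a_4 = 95/12, a_5 = 21/8


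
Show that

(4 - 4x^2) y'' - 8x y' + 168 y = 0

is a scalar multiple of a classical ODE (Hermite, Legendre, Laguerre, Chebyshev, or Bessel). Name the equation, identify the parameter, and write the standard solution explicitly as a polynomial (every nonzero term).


All three coefficients share the factor 4; dividing through by 4 gives  (1 - x^2) y'' - 2x y' + 42 y = 0.
This matches the Legendre equation (1 - x^2) y'' - 2x y' + n(n+1) y = 0 (note the -2x y' term) with n(n+1) = 42, so n = 6; the polynomial solution is P_6(x).
With y = sum_k a_k x^k, matching x^k gives (k+2)(k+1) a_{k+2} = [k(k+1) - n(n+1)] a_k = (k - 6)(k + 7) a_k. The right side vanishes at k = 6, so the series with the parity of 6 terminates at degree 6.
Standard normalization (P_n(1) = 1): leading coefficient (2n)!/(2^n (n!)^2) = 479001600/(64*518400) = 231/16, so a_6 = 231/16. Work downward with a_k = (k+1)(k+2) a_{k+2} / ((k - 6)(k + 7)):
  a_4 = (5)(6)(231/16) / ((4 - 6)(4 + 7)) = (3465/8)/(-22) = -315/16
  a_2 = (3)(4)(-315/16) / ((2 - 6)(2 + 7)) = (-945/4)/(-36) = 105/16
  a_0 = (1)(2)(105/16) / ((0 - 6)(0 + 7)) = (105/8)/(-42) = -5/16
Hence P_6(x) = 231 x^6/16 - 315 x^4/16 + 105 x^2/16 - 5/16.

P_6(x); series = 231 x^6/16 - 315 x^4/16 + 105 x^2/16 - 5/16


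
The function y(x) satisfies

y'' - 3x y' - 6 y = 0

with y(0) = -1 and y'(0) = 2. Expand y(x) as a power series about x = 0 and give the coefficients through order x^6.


Ansatz: y(x) = sum_{n>=0} a_n x^n, so y'(x) = sum_{n>=1} n a_n x^(n-1) and y''(x) = sum_{n>=2} n(n-1) a_n x^(n-2).
Substitute into P(x) y'' + Q(x) y' + R(x) y = 0 with P(x) = 1, Q(x) = -3x, R(x) = -6, and match powers of x.
Initial conditions: a_0 = -1, a_1 = 2.
Setting the coefficient of each power of x to zero and solving order by order (substituting the coefficients already found):
  x^0: 2 a_2 - 6 a_0 = 0  ->  2 a_2 = 6 a_0 = -6  ->  a_2 = -3
  x^1: 6 a_3 - 9 a_1 = 0  ->  6 a_3 = 9 a_1 = 18  ->  a_3 = 3
  x^2: 12 a_4 - 12 a_2 = 0  ->  12 a_4 = 12 a_2 = -36  ->  a_4 = -3
  x^3: 20 a_5 - 15 a_3 = 0  ->  20 a_5 = 15 a_3 = 45  ->  a_5 = 9/4
  x^4: 30 a_6 - 18 a_4 = 0  ->  30 a_6 = 18 a_4 = -54  ->  a_6 = -9/5
Truncated series: y(x) = -1 + 2 x - 3 x^2 + 3 x^3 - 3 x^4 + (9/4) x^5 - (9/5) x^6 + O(x^7).

a_0 = -1; a_1 = 2; a_2 = -3; a_3 = 3; a_4 = -3; a_5 = 9/4; a_6 = -9/5


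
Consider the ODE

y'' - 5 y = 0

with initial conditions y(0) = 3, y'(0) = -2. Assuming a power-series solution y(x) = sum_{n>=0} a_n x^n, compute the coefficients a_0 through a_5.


Ansatz: y(x) = sum_{n>=0} a_n x^n, so y'(x) = sum_{n>=1} n a_n x^(n-1) and y''(x) = sum_{n>=2} n(n-1) a_n x^(n-2).
Substitute into P(x) y'' + Q(x) y' + R(x) y = 0 with P(x) = 1, Q(x) = 0, R(x) = -5, and match powers of x.
Initial conditions: a_0 = 3, a_1 = -2.
Setting the coefficient of each power of x to zero and solving order by order (substituting the coefficients already found):
  x^0: 2 a_2 - 5 a_0 = 0  ->  2 a_2 = 5 a_0 = 15  ->  a_2 = 15/2
  x^1: 6 a_3 - 5 a_1 = 0  ->  6 a_3 = 5 a_1 = -10  ->  a_3 = -5/3
  x^2: 12 a_4 - 5 a_2 = 0  ->  12 a_4 = 5 a_2 = 75/2  ->  a_4 = 25/8
  x^3: 20 a_5 - 5 a_3 = 0  ->  20 a_5 = 5 a_3 = -25/3  ->  a_5 = -5/12
Truncated series: y(x) = 3 - 2 x + (15/2) x^2 - (5/3) x^3 + (25/8) x^4 - (5/12) x^5 + O(x^6).

a_0 = 3; a_1 = -2; a_2 = 15/2; a_3 = -5/3; a_4 = 25/8; a_5 = -5/12


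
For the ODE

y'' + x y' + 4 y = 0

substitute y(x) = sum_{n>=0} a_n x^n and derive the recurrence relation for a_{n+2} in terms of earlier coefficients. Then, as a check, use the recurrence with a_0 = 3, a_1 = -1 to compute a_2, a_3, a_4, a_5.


Substitute y = sum_n a_n x^n.
y''(x) has coefficient (n+2)(n+1) a_{n+2} at x^n;
x y'(x) has coefficient n a_n at x^n (shift);
4 y(x) has coefficient 4 a_n at x^n.
Matching x^n: (n+2)(n+1) a_{n+2} + (n + 4) a_n = 0.
Thus a_{n+2} = (-n - 4) / ((n+1)(n+2)) * a_n.

Check with a_0 = 3, a_1 = -1 (apply the recurrence for n = 0, 1, 2, 3): a_0 = 3, a_1 = -1, a_2 = -6, a_3 = 5/6, a_4 = 3, a_5 = -7/24.

a_(n+2) = (-n - 4) / ((n+1)(n+2)) * a_n; check: a_0 = 3, a_1 = -1, a_2 = -6, a_3 = 5/6, a_4 = 3, a_5 = -7/24


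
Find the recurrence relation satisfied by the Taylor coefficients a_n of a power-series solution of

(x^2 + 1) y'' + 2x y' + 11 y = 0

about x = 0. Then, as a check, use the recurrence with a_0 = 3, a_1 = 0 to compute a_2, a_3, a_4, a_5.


Substitute y = sum_n a_n x^n.
(1 + 1 x^2) y'' contributes (n+2)(n+1) a_{n+2} + n(n-1) a_n at x^n.
2 x y'(x) contributes 2 n a_n at x^n.
11 y(x) contributes 11 a_n at x^n.
Matching x^n: (n+2)(n+1) a_{n+2} + (n(n-1) + 2 n + 11) a_n = 0.
Thus a_{n+2} = (-n(n-1) - 2 n - 11) / ((n+1)(n+2)) * a_n.

Check with a_0 = 3, a_1 = 0 (apply the recurrence for n = 0, 1, 2, 3): a_0 = 3, a_1 = 0, a_2 = -33/2, a_3 = 0, a_4 = 187/8, a_5 = 0.

a_(n+2) = (-n(n-1) - 2 n - 11) / ((n+1)(n+2)) * a_n; check: a_0 = 3, a_1 = 0, a_2 = -33/2, a_3 = 0, a_4 = 187/8, a_5 = 0


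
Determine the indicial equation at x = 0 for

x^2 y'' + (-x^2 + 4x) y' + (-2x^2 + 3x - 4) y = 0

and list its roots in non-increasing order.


Divide by x^2 to reach normal form y'' + P_1(x) y' + P_2(x) y = 0 with P_1(x) = -1 + 4/x and P_2(x) = -2 + 3/x - 4/x^2.
x = 0 is a singular point because the y'-coefficient -1 + 4/x has a pole at x = 0 and the y-coefficient -2 + 3/x - 4/x^2 has a pole at x = 0.
It is a regular singular point because x P_1(x) = p(x) = 4 - x and x^2 P_2(x) = q(x) = -2x^2 + 3x - 4 are polynomials, hence analytic at x = 0.
p(0) = 4,  q(0) = -4.
Indicial equation: r(r-1) + p(0) r + q(0) = 0, i.e. r^2 + (p(0) - 1) r + q(0) = 0, i.e. r^2 + 3 r - 4 = 0.
Discriminant: (3)^2 - 4(-4) = 25, so r = (-3 ± 5)/2.
Solving: r_1 = 1, r_2 = -4.

indicial: r^2 + 3 r - 4 = 0; roots r_1 = 1, r_2 = -4


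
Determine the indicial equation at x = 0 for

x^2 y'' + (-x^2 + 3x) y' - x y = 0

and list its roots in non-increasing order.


Divide by x^2 to reach normal form y'' + P_1(x) y' + P_2(x) y = 0 with P_1(x) = -1 + 3/x and P_2(x) = -1/x.
x = 0 is a singular point because the y'-coefficient -1 + 3/x has a pole at x = 0 and the y-coefficient -1/x has a pole at x = 0.
It is a regular singular point because x P_1(x) = p(x) = 3 - x and x^2 P_2(x) = q(x) = -x are polynomials, hence analytic at x = 0.
p(0) = 3,  q(0) = 0.
Indicial equation: r(r-1) + p(0) r + q(0) = 0, i.e. r^2 + (p(0) - 1) r + q(0) = 0, i.e. r^2 + 2 r = 0.
Discriminant: (2)^2 - 4(0) = 4, so r = (-2 ± 2)/2.
Solving: r_1 = 0, r_2 = -2.

indicial: r^2 + 2 r = 0; roots r_1 = 0, r_2 = -2


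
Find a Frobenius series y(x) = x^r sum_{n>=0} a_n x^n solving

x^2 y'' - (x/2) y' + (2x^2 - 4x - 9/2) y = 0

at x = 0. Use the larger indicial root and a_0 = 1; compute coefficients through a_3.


Write in Frobenius form y'' + (p(x)/x) y' + (q(x)/x^2) y = 0:
  p(x) = -1/2,  q(x) = 2x^2 - 4x - 9/2.
Indicial equation: r(r-1) + (-1/2) r + (-9/2) = 0 -> roots r_1 = 3, r_2 = -3/2.
Take r = r_1 = 3. Let y(x) = x^r sum_{n>=0} a_n x^n with a_0 = 1.
Substitute y = x^r sum a_n x^n and match x^{r+n}. The recurrence is
  D(n) a_n - 4 a_{n-1} + 2 a_{n-2} = 0,  where D(n) = (r+n)(r+n-1) + (-1/2)(r+n) + (-9/2).
  a_n = [4 a_{n-1} - 2 a_{n-2}] / D(n).
Since the indicial polynomial factors as (r - r_1)(r - r_2), D(n) = (r_1 + n - r_1)(r_1 + n - r_2) = n(n + 9/2).
Evaluating step by step (a_0 = 1):
  n = 1: D(1) = 1(1 + 9/2) = 11/2; numerator = 4(1) = 4; a_1 = (4)/(11/2) = 8/11
  n = 2: D(2) = 2(2 + 9/2) = 13; numerator = 4(8/11) - 2(1) = 10/11; a_2 = (10/11)/(13) = 10/143
  n = 3: D(3) = 3(3 + 9/2) = 45/2; numerator = 4(10/143) - 2(8/11) = -168/143; a_3 = (-168/143)/(45/2) = -112/2145

r = 3; a_0 = 1; a_1 = 8/11; a_2 = 10/143; a_3 = -112/2145


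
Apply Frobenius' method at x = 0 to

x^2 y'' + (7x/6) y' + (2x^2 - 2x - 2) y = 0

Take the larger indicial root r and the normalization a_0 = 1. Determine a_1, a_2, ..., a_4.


Write in Frobenius form y'' + (p(x)/x) y' + (q(x)/x^2) y = 0:
  p(x) = 7/6,  q(x) = 2x^2 - 2x - 2.
Indicial equation: r(r-1) + (7/6) r + (-2) = 0 -> roots r_1 = 4/3, r_2 = -3/2.
Take r = r_1 = 4/3. Let y(x) = x^r sum_{n>=0} a_n x^n with a_0 = 1.
Substitute y = x^r sum a_n x^n and match x^{r+n}. The recurrence is
  D(n) a_n - 2 a_{n-1} + 2 a_{n-2} = 0,  where D(n) = (r+n)(r+n-1) + (7/6)(r+n) + (-2).
  a_n = [2 a_{n-1} - 2 a_{n-2}] / D(n).
Since the indicial polynomial factors as (r - r_1)(r - r_2), D(n) = (r_1 + n - r_1)(r_1 + n - r_2) = n(n + 17/6).
Evaluating step by step (a_0 = 1):
  n = 1: D(1) = 1(1 + 17/6) = 23/6; numerator = 2(1) = 2; a_1 = (2)/(23/6) = 12/23
  n = 2: D(2) = 2(2 + 17/6) = 29/3; numerator = 2(12/23) - 2(1) = -22/23; a_2 = (-22/23)/(29/3) = -66/667
  n = 3: D(3) = 3(3 + 17/6) = 35/2; numerator = 2(-66/667) - 2(12/23) = -36/29; a_3 = (-36/29)/(35/2) = -72/1015
  n = 4: D(4) = 4(4 + 17/6) = 82/3; numerator = 2(-72/1015) - 2(-66/667) = 1308/23345; a_4 = (1308/23345)/(82/3) = 1962/957145

r = 4/3; a_0 = 1; a_1 = 12/23; a_2 = -66/667; a_3 = -72/1015; a_4 = 1962/957145


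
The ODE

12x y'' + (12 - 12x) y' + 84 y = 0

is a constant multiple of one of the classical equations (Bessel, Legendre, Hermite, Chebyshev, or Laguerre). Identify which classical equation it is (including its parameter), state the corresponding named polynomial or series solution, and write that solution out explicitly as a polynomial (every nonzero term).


All three coefficients share the factor 12; dividing through by 12 gives  x y'' + (1 - x) y' + 7 y = 0.
This matches the Laguerre equation x y'' + (1 - x) y' + n y = 0 with n = 7; the polynomial solution is L_7(x).
With y = sum_k a_k x^k, matching x^k gives (k+1)k a_{k+1} + (k+1) a_{k+1} - k a_k + n a_k = 0, i.e. (k+1)^2 a_{k+1} = (k - n) a_k = (k - 7) a_k. The right side vanishes at k = 7, so the series terminates at degree 7.
Standard normalization L_n(0) = 1 gives a_0 = 1. Work upward with a_{k+1} = (k - 7) a_k / (k+1)^2:
  a_1 = (0 - 7)(1) / 1^2 = -7/1 = -7
  a_2 = (1 - 7)(-7) / 2^2 = 42/4 = 21/2
  a_3 = (2 - 7)(21/2) / 3^2 = (-105/2)/9 = -35/6
  a_4 = (3 - 7)(-35/6) / 4^2 = (70/3)/16 = 35/24
  a_5 = (4 - 7)(35/24) / 5^2 = (-35/8)/25 = -7/40
  a_6 = (5 - 7)(-7/40) / 6^2 = (7/20)/36 = 7/720
  a_7 = (6 - 7)(7/720) / 7^2 = (-7/720)/49 = -1/5040
Hence L_7(x) = -x^7/5040 + 7 x^6/720 - 7 x^5/40 + 35 x^4/24 - 35 x^3/6 + 21 x^2/2 - 7 x + 1.

L_7(x); series = -x^7/5040 + 7 x^6/720 - 7 x^5/40 + 35 x^4/24 - 35 x^3/6 + 21 x^2/2 - 7 x + 1


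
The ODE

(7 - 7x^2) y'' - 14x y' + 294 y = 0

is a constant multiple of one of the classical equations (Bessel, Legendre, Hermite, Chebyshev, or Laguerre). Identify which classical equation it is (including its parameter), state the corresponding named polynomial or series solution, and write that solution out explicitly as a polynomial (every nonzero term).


All three coefficients share the factor 7; dividing through by 7 gives  (1 - x^2) y'' - 2x y' + 42 y = 0.
This matches the Legendre equation (1 - x^2) y'' - 2x y' + n(n+1) y = 0 (note the -2x y' term) with n(n+1) = 42, so n = 6; the polynomial solution is P_6(x).
With y = sum_k a_k x^k, matching x^k gives (k+2)(k+1) a_{k+2} = [k(k+1) - n(n+1)] a_k = (k - 6)(k + 7) a_k. The right side vanishes at k = 6, so the series with the parity of 6 terminates at degree 6.
Standard normalization (P_n(1) = 1): leading coefficient (2n)!/(2^n (n!)^2) = 479001600/(64*518400) = 231/16, so a_6 = 231/16. Work downward with a_k = (k+1)(k+2) a_{k+2} / ((k - 6)(k + 7)):
  a_4 = (5)(6)(231/16) / ((4 - 6)(4 + 7)) = (3465/8)/(-22) = -315/16
  a_2 = (3)(4)(-315/16) / ((2 - 6)(2 + 7)) = (-945/4)/(-36) = 105/16
  a_0 = (1)(2)(105/16) / ((0 - 6)(0 + 7)) = (105/8)/(-42) = -5/16
Hence P_6(x) = 231 x^6/16 - 315 x^4/16 + 105 x^2/16 - 5/16.

P_6(x); series = 231 x^6/16 - 315 x^4/16 + 105 x^2/16 - 5/16


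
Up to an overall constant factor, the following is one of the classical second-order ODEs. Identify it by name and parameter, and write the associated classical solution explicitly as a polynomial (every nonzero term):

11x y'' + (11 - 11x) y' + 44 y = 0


All three coefficients share the factor 11; dividing through by 11 gives  x y'' + (1 - x) y' + 4 y = 0.
This matches the Laguerre equation x y'' + (1 - x) y' + n y = 0 with n = 4; the polynomial solution is L_4(x).
With y = sum_k a_k x^k, matching x^k gives (k+1)k a_{k+1} + (k+1) a_{k+1} - k a_k + n a_k = 0, i.e. (k+1)^2 a_{k+1} = (k - n) a_k = (k - 4) a_k. The right side vanishes at k = 4, so the series terminates at degree 4.
Standard normalization L_n(0) = 1 gives a_0 = 1. Work upward with a_{k+1} = (k - 4) a_k / (k+1)^2:
  a_1 = (0 - 4)(1) / 1^2 = -4/1 = -4
  a_2 = (1 - 4)(-4) / 2^2 = 12/4 = 3
  a_3 = (2 - 4)(3) / 3^2 = -6/9 = -2/3
  a_4 = (3 - 4)(-2/3) / 4^2 = (2/3)/16 = 1/24
Hence L_4(x) = x^4/24 - 2 x^3/3 + 3 x^2 - 4 x + 1.

L_4(x); series = x^4/24 - 2 x^3/3 + 3 x^2 - 4 x + 1


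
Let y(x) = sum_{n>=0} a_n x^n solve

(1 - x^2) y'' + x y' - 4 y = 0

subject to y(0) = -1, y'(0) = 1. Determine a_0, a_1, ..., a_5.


Ansatz: y(x) = sum_{n>=0} a_n x^n, so y'(x) = sum_{n>=1} n a_n x^(n-1) and y''(x) = sum_{n>=2} n(n-1) a_n x^(n-2).
Substitute into P(x) y'' + Q(x) y' + R(x) y = 0 with P(x) = 1 - x^2, Q(x) = x, R(x) = -4, and match powers of x.
Initial conditions: a_0 = -1, a_1 = 1.
Setting the coefficient of each power of x to zero and solving order by order (substituting the coefficients already found):
  x^0: 2 a_2 - 4 a_0 = 0  ->  2 a_2 = 4 a_0 = -4  ->  a_2 = -2
  x^1: 6 a_3 - 3 a_1 = 0  ->  6 a_3 = 3 a_1 = 3  ->  a_3 = 1/2
  x^2: 12 a_4 - 4 a_2 = 0  ->  12 a_4 = 4 a_2 = -8  ->  a_4 = -2/3
  x^3: 20 a_5 - 7 a_3 = 0  ->  20 a_5 = 7 a_3 = 7/2  ->  a_5 = 7/40
Truncated series: y(x) = -1 + x - 2 x^2 + (1/2) x^3 - (2/3) x^4 + (7/40) x^5 + O(x^6).

a_0 = -1; a_1 = 1; a_2 = -2; a_3 = 1/2; a_4 = -2/3; a_5 = 7/40


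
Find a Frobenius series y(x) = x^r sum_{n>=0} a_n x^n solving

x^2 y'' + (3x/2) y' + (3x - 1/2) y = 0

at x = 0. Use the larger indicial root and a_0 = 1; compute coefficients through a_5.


Write in Frobenius form y'' + (p(x)/x) y' + (q(x)/x^2) y = 0:
  p(x) = 3/2,  q(x) = 3x - 1/2.
Indicial equation: r(r-1) + (3/2) r + (-1/2) = 0 -> roots r_1 = 1/2, r_2 = -1.
Take r = r_1 = 1/2. Let y(x) = x^r sum_{n>=0} a_n x^n with a_0 = 1.
Substitute y = x^r sum a_n x^n and match x^{r+n}. The recurrence is
  D(n) a_n + 3 a_{n-1} = 0,  where D(n) = (r+n)(r+n-1) + (3/2)(r+n) + (-1/2).
  a_n = -3 / D(n) * a_{n-1}.
Since the indicial polynomial factors as (r - r_1)(r - r_2), D(n) = (r_1 + n - r_1)(r_1 + n - r_2) = n(n + 3/2).
Evaluating step by step (a_0 = 1):
  n = 1: D(1) = 1(1 + 3/2) = 5/2; numerator = -3(1) = -3; a_1 = (-3)/(5/2) = -6/5
  n = 2: D(2) = 2(2 + 3/2) = 7; numerator = -3(-6/5) = 18/5; a_2 = (18/5)/(7) = 18/35
  n = 3: D(3) = 3(3 + 3/2) = 27/2; numerator = -3(18/35) = -54/35; a_3 = (-54/35)/(27/2) = -4/35
  n = 4: D(4) = 4(4 + 3/2) = 22; numerator = -3(-4/35) = 12/35; a_4 = (12/35)/(22) = 6/385
  n = 5: D(5) = 5(5 + 3/2) = 65/2; numerator = -3(6/385) = -18/385; a_5 = (-18/385)/(65/2) = -36/25025

r = 1/2; a_0 = 1; a_1 = -6/5; a_2 = 18/35; a_3 = -4/35; a_4 = 6/385; a_5 = -36/25025


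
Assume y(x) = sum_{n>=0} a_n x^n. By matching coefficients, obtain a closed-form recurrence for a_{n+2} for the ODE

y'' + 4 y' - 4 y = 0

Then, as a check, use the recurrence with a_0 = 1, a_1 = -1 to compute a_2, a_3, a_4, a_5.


Substitute y = sum_n a_n x^n.
y''(x) has coefficient (n+2)(n+1) a_{n+2} at x^n;
4 y'(x) has coefficient 4 (n+1) a_{n+1} at x^n;
-4 y(x) has coefficient -4 a_n at x^n.
Matching x^n: (n+2)(n+1) a_{n+2} + 4 (n+1) a_{n+1} - 4 a_n = 0.
Thus a_{n+2} = [-4 (n+1) a_{n+1} + 4 a_n] / ((n+1)(n+2)).

Check with a_0 = 1, a_1 = -1 (apply the recurrence for n = 0, 1, 2, 3): a_0 = 1, a_1 = -1, a_2 = 4, a_3 = -6, a_4 = 22/3, a_5 = -106/15.

a_(n+2) = [-4 (n+1) a_(n+1) + 4 a_n] / ((n+1)(n+2)); check: a_0 = 1, a_1 = -1, a_2 = 4, a_3 = -6, a_4 = 22/3, a_5 = -106/15
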